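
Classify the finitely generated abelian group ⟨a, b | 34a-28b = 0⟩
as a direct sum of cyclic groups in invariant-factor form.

rank_ℚ(R)=1; free=2−1=1
SNF(R) diag = [2] → torsion [2]

Answer: M ≅ ℤ^1 ⊕ ℤ/2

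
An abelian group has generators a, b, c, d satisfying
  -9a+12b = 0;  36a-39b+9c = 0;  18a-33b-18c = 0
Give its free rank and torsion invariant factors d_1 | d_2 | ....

Answer: M ≅ ℤ^1 ⊕ ℤ/3 ⊕ ℤ/9 ⊕ ℤ/27

Derivation:
rank_ℚ(R)=3; free=4−3=1
SNF(R) diag = [3, 9, 27] → torsion [3, 9, 27]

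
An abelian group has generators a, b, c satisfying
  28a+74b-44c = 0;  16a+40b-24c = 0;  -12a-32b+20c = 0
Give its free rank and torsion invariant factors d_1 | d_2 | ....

rank_ℚ(R)=3; free=3−3=0
SNF(R) diag = [2, 4, 8] → torsion [2, 4, 8]

Answer: M ≅ ℤ/2 ⊕ ℤ/4 ⊕ ℤ/8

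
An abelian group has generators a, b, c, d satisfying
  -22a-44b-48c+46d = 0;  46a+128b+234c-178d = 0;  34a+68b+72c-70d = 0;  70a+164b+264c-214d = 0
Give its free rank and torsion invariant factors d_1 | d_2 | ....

Answer: M ≅ ℤ/2 ⊕ ℤ/6 ⊕ ℤ/12 ⊕ ℤ/24

Derivation:
rank_ℚ(R)=4; free=4−4=0
SNF(R) diag = [2, 6, 12, 24] → torsion [2, 6, 12, 24]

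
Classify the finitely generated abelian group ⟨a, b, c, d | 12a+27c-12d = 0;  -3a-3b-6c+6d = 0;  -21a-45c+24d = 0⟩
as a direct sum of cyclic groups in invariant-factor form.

rank_ℚ(R)=3; free=4−3=1
SNF(R) diag = [3, 3, 3] → torsion [3, 3, 3]

Answer: M ≅ ℤ^1 ⊕ ℤ/3 ⊕ ℤ/3 ⊕ ℤ/3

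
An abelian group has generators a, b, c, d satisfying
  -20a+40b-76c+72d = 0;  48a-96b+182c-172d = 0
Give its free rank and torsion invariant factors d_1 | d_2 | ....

Answer: M ≅ ℤ^2 ⊕ ℤ/2 ⊕ ℤ/4

Derivation:
rank_ℚ(R)=2; free=4−2=2
SNF(R) diag = [2, 4] → torsion [2, 4]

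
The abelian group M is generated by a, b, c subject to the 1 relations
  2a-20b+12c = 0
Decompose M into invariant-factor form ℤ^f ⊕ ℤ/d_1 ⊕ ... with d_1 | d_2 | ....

rank_ℚ(R)=1; free=3−1=2
SNF(R) diag = [2] → torsion [2]

Answer: M ≅ ℤ^2 ⊕ ℤ/2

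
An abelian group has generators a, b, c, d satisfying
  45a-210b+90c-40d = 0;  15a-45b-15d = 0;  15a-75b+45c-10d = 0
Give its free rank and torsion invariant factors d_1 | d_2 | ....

rank_ℚ(R)=3; free=4−3=1
SNF(R) diag = [5, 15, 45] → torsion [5, 15, 45]

Answer: M ≅ ℤ^1 ⊕ ℤ/5 ⊕ ℤ/15 ⊕ ℤ/45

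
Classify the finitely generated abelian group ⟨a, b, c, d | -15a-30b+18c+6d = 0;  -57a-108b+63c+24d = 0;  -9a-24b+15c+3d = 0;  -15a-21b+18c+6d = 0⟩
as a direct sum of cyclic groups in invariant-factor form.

Answer: M ≅ ℤ/3 ⊕ ℤ/3 ⊕ ℤ/3 ⊕ ℤ/9

Derivation:
rank_ℚ(R)=4; free=4−4=0
SNF(R) diag = [3, 3, 3, 9] → torsion [3, 3, 3, 9]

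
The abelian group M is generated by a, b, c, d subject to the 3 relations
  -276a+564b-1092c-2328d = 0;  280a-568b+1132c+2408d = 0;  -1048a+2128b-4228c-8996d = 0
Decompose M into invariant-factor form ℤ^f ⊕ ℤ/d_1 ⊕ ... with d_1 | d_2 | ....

Answer: M ≅ ℤ^1 ⊕ ℤ/4 ⊕ ℤ/12 ⊕ ℤ/36

Derivation:
rank_ℚ(R)=3; free=4−3=1
SNF(R) diag = [4, 12, 36] → torsion [4, 12, 36]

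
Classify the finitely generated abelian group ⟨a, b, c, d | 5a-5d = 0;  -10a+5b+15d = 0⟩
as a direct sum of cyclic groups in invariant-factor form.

Answer: M ≅ ℤ^2 ⊕ ℤ/5 ⊕ ℤ/5

Derivation:
rank_ℚ(R)=2; free=4−2=2
SNF(R) diag = [5, 5] → torsion [5, 5]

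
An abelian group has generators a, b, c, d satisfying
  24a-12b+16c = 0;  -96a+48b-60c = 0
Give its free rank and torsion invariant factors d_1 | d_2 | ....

Answer: M ≅ ℤ^2 ⊕ ℤ/4 ⊕ ℤ/12

Derivation:
rank_ℚ(R)=2; free=4−2=2
SNF(R) diag = [4, 12] → torsion [4, 12]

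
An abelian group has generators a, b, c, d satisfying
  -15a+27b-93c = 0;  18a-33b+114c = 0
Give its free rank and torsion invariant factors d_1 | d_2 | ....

Answer: M ≅ ℤ^2 ⊕ ℤ/3 ⊕ ℤ/3

Derivation:
rank_ℚ(R)=2; free=4−2=2
SNF(R) diag = [3, 3] → torsion [3, 3]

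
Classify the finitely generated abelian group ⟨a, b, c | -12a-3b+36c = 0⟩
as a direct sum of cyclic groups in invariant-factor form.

rank_ℚ(R)=1; free=3−1=2
SNF(R) diag = [3] → torsion [3]

Answer: M ≅ ℤ^2 ⊕ ℤ/3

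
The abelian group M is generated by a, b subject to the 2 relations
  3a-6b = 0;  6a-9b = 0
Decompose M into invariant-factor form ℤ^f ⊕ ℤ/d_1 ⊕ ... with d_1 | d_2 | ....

rank_ℚ(R)=2; free=2−2=0
SNF(R) diag = [3, 3] → torsion [3, 3]

Answer: M ≅ ℤ/3 ⊕ ℤ/3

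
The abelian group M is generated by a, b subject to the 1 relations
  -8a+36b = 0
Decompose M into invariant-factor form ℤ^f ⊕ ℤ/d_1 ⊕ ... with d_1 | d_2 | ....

rank_ℚ(R)=1; free=2−1=1
SNF(R) diag = [4] → torsion [4]

Answer: M ≅ ℤ^1 ⊕ ℤ/4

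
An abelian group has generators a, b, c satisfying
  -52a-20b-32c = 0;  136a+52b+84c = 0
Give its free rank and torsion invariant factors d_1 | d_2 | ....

Answer: M ≅ ℤ^1 ⊕ ℤ/4 ⊕ ℤ/4

Derivation:
rank_ℚ(R)=2; free=3−2=1
SNF(R) diag = [4, 4] → torsion [4, 4]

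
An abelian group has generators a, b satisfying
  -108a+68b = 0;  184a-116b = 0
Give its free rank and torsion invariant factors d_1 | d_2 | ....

rank_ℚ(R)=2; free=2−2=0
SNF(R) diag = [4, 4] → torsion [4, 4]

Answer: M ≅ ℤ/4 ⊕ ℤ/4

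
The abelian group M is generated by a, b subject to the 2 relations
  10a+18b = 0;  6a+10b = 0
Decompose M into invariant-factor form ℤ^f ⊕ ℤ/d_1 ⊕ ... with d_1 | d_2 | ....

rank_ℚ(R)=2; free=2−2=0
SNF(R) diag = [2, 4] → torsion [2, 4]

Answer: M ≅ ℤ/2 ⊕ ℤ/4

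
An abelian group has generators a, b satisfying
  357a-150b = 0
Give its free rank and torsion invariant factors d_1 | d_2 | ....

rank_ℚ(R)=1; free=2−1=1
SNF(R) diag = [3] → torsion [3]

Answer: M ≅ ℤ^1 ⊕ ℤ/3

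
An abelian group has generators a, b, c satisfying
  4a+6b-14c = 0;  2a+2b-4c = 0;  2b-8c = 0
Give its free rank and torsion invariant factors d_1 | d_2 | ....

Answer: M ≅ ℤ/2 ⊕ ℤ/2 ⊕ ℤ/2

Derivation:
rank_ℚ(R)=3; free=3−3=0
SNF(R) diag = [2, 2, 2] → torsion [2, 2, 2]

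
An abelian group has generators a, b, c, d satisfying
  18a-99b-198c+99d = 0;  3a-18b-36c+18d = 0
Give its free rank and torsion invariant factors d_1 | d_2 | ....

rank_ℚ(R)=2; free=4−2=2
SNF(R) diag = [3, 9] → torsion [3, 9]

Answer: M ≅ ℤ^2 ⊕ ℤ/3 ⊕ ℤ/9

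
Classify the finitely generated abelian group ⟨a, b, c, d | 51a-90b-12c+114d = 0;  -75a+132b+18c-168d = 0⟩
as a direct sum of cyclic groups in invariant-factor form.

rank_ℚ(R)=2; free=4−2=2
SNF(R) diag = [3, 6] → torsion [3, 6]

Answer: M ≅ ℤ^2 ⊕ ℤ/3 ⊕ ℤ/6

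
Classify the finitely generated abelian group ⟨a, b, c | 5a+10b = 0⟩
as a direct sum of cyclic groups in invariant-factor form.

Answer: M ≅ ℤ^2 ⊕ ℤ/5

Derivation:
rank_ℚ(R)=1; free=3−1=2
SNF(R) diag = [5] → torsion [5]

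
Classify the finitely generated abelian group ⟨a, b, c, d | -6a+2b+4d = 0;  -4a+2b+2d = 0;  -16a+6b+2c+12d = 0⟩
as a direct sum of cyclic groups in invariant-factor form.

Answer: M ≅ ℤ^1 ⊕ ℤ/2 ⊕ ℤ/2 ⊕ ℤ/2

Derivation:
rank_ℚ(R)=3; free=4−3=1
SNF(R) diag = [2, 2, 2] → torsion [2, 2, 2]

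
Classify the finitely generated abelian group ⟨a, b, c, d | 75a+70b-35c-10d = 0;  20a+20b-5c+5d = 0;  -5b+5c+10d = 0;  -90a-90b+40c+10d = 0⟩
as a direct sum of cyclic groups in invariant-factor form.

Answer: M ≅ ℤ/5 ⊕ ℤ/5 ⊕ ℤ/5 ⊕ ℤ/10

Derivation:
rank_ℚ(R)=4; free=4−4=0
SNF(R) diag = [5, 5, 5, 10] → torsion [5, 5, 5, 10]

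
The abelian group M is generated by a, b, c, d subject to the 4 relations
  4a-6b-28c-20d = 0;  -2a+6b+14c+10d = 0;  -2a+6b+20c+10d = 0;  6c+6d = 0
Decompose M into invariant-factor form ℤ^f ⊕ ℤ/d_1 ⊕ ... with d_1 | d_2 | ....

Answer: M ≅ ℤ/2 ⊕ ℤ/6 ⊕ ℤ/6 ⊕ ℤ/6

Derivation:
rank_ℚ(R)=4; free=4−4=0
SNF(R) diag = [2, 6, 6, 6] → torsion [2, 6, 6, 6]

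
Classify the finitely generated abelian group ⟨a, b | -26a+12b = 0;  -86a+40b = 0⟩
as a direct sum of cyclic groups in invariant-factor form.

Answer: M ≅ ℤ/2 ⊕ ℤ/4

Derivation:
rank_ℚ(R)=2; free=2−2=0
SNF(R) diag = [2, 4] → torsion [2, 4]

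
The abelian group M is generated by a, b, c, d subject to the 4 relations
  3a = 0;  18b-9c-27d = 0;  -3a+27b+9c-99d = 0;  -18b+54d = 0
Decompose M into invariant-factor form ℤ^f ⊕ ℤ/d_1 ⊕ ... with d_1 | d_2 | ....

rank_ℚ(R)=4; free=4−4=0
SNF(R) diag = [3, 9, 9, 18] → torsion [3, 9, 9, 18]

Answer: M ≅ ℤ/3 ⊕ ℤ/9 ⊕ ℤ/9 ⊕ ℤ/18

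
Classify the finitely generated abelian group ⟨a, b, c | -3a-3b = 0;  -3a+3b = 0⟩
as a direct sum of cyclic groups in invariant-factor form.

Answer: M ≅ ℤ^1 ⊕ ℤ/3 ⊕ ℤ/6

Derivation:
rank_ℚ(R)=2; free=3−2=1
SNF(R) diag = [3, 6] → torsion [3, 6]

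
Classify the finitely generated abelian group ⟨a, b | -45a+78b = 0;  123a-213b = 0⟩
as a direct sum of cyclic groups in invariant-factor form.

Answer: M ≅ ℤ/3 ⊕ ℤ/3

Derivation:
rank_ℚ(R)=2; free=2−2=0
SNF(R) diag = [3, 3] → torsion [3, 3]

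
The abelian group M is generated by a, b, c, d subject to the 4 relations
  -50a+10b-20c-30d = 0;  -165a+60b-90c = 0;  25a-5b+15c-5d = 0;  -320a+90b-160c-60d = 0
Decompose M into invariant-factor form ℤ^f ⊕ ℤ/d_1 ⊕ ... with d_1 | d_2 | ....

rank_ℚ(R)=4; free=4−4=0
SNF(R) diag = [5, 5, 10, 30] → torsion [5, 5, 10, 30]

Answer: M ≅ ℤ/5 ⊕ ℤ/5 ⊕ ℤ/10 ⊕ ℤ/30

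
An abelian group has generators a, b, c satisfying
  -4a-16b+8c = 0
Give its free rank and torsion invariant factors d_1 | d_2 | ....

rank_ℚ(R)=1; free=3−1=2
SNF(R) diag = [4] → torsion [4]

Answer: M ≅ ℤ^2 ⊕ ℤ/4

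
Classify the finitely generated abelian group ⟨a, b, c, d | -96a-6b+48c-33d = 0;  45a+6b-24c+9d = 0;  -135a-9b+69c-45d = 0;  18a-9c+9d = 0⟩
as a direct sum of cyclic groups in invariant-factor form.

Answer: M ≅ ℤ/3 ⊕ ℤ/3 ⊕ ℤ/3 ⊕ ℤ/9

Derivation:
rank_ℚ(R)=4; free=4−4=0
SNF(R) diag = [3, 3, 3, 9] → torsion [3, 3, 3, 9]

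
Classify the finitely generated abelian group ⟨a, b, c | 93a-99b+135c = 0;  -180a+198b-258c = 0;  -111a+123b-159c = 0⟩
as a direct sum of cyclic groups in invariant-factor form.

rank_ℚ(R)=3; free=3−3=0
SNF(R) diag = [3, 6, 12] → torsion [3, 6, 12]

Answer: M ≅ ℤ/3 ⊕ ℤ/6 ⊕ ℤ/12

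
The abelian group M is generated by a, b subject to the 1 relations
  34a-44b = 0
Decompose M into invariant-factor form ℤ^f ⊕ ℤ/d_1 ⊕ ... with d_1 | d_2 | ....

rank_ℚ(R)=1; free=2−1=1
SNF(R) diag = [2] → torsion [2]

Answer: M ≅ ℤ^1 ⊕ ℤ/2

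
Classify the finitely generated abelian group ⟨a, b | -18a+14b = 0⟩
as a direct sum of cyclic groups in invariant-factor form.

Answer: M ≅ ℤ^1 ⊕ ℤ/2

Derivation:
rank_ℚ(R)=1; free=2−1=1
SNF(R) diag = [2] → torsion [2]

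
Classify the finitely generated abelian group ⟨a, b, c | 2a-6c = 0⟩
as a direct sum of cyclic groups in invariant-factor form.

rank_ℚ(R)=1; free=3−1=2
SNF(R) diag = [2] → torsion [2]

Answer: M ≅ ℤ^2 ⊕ ℤ/2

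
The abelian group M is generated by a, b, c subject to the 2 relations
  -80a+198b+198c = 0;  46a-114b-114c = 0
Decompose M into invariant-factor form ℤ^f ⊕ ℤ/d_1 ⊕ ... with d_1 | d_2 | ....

Answer: M ≅ ℤ^1 ⊕ ℤ/2 ⊕ ℤ/6

Derivation:
rank_ℚ(R)=2; free=3−2=1
SNF(R) diag = [2, 6] → torsion [2, 6]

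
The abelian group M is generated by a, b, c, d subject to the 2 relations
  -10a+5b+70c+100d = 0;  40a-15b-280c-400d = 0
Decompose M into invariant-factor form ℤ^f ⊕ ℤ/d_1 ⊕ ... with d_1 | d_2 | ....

rank_ℚ(R)=2; free=4−2=2
SNF(R) diag = [5, 10] → torsion [5, 10]

Answer: M ≅ ℤ^2 ⊕ ℤ/5 ⊕ ℤ/10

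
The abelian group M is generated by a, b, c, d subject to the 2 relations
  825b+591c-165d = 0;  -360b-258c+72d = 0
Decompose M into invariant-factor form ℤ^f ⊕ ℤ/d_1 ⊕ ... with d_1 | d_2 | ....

Answer: M ≅ ℤ^2 ⊕ ℤ/3 ⊕ ℤ/6

Derivation:
rank_ℚ(R)=2; free=4−2=2
SNF(R) diag = [3, 6] → torsion [3, 6]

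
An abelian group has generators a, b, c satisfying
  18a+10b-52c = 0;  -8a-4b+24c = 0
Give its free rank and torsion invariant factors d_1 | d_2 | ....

rank_ℚ(R)=2; free=3−2=1
SNF(R) diag = [2, 4] → torsion [2, 4]

Answer: M ≅ ℤ^1 ⊕ ℤ/2 ⊕ ℤ/4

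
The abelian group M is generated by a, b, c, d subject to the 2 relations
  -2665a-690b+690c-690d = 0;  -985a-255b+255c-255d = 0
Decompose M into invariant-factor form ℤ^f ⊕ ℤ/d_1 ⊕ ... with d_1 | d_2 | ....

rank_ℚ(R)=2; free=4−2=2
SNF(R) diag = [5, 15] → torsion [5, 15]

Answer: M ≅ ℤ^2 ⊕ ℤ/5 ⊕ ℤ/15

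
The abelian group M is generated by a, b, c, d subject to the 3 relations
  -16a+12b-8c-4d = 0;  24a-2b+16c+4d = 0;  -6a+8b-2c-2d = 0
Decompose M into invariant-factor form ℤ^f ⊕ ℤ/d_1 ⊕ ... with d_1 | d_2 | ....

Answer: M ≅ ℤ^1 ⊕ ℤ/2 ⊕ ℤ/2 ⊕ ℤ/4

Derivation:
rank_ℚ(R)=3; free=4−3=1
SNF(R) diag = [2, 2, 4] → torsion [2, 2, 4]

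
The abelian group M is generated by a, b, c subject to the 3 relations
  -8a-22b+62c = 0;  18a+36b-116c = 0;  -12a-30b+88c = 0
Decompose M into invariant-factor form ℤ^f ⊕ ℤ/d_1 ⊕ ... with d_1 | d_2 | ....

Answer: M ≅ ℤ/2 ⊕ ℤ/2 ⊕ ℤ/6

Derivation:
rank_ℚ(R)=3; free=3−3=0
SNF(R) diag = [2, 2, 6] → torsion [2, 2, 6]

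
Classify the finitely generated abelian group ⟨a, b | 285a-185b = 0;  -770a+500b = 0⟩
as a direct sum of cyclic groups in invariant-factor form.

rank_ℚ(R)=2; free=2−2=0
SNF(R) diag = [5, 10] → torsion [5, 10]

Answer: M ≅ ℤ/5 ⊕ ℤ/10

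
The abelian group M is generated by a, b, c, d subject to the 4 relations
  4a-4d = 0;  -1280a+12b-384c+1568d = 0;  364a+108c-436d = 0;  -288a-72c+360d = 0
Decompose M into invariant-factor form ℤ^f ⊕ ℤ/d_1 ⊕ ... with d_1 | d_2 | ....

Answer: M ≅ ℤ/4 ⊕ ℤ/12 ⊕ ℤ/36 ⊕ ℤ/72

Derivation:
rank_ℚ(R)=4; free=4−4=0
SNF(R) diag = [4, 12, 36, 72] → torsion [4, 12, 36, 72]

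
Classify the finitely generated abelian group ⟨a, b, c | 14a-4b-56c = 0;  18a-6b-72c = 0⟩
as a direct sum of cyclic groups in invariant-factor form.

rank_ℚ(R)=2; free=3−2=1
SNF(R) diag = [2, 6] → torsion [2, 6]

Answer: M ≅ ℤ^1 ⊕ ℤ/2 ⊕ ℤ/6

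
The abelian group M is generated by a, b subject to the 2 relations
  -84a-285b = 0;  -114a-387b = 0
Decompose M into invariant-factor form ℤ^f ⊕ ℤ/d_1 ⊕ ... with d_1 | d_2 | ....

Answer: M ≅ ℤ/3 ⊕ ℤ/6

Derivation:
rank_ℚ(R)=2; free=2−2=0
SNF(R) diag = [3, 6] → torsion [3, 6]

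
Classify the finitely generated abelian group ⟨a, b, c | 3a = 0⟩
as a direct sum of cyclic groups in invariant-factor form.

Answer: M ≅ ℤ^2 ⊕ ℤ/3

Derivation:
rank_ℚ(R)=1; free=3−1=2
SNF(R) diag = [3] → torsion [3]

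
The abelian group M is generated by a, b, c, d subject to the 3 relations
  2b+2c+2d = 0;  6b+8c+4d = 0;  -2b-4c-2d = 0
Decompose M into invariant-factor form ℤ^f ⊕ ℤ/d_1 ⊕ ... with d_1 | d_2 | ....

Answer: M ≅ ℤ^1 ⊕ ℤ/2 ⊕ ℤ/2 ⊕ ℤ/2

Derivation:
rank_ℚ(R)=3; free=4−3=1
SNF(R) diag = [2, 2, 2] → torsion [2, 2, 2]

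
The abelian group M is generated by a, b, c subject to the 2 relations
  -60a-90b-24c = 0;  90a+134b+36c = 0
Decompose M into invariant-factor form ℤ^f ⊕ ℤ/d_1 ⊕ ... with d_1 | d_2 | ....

Answer: M ≅ ℤ^1 ⊕ ℤ/2 ⊕ ℤ/6

Derivation:
rank_ℚ(R)=2; free=3−2=1
SNF(R) diag = [2, 6] → torsion [2, 6]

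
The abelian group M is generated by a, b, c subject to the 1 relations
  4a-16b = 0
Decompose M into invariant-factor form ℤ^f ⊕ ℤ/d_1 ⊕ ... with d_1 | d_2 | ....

rank_ℚ(R)=1; free=3−1=2
SNF(R) diag = [4] → torsion [4]

Answer: M ≅ ℤ^2 ⊕ ℤ/4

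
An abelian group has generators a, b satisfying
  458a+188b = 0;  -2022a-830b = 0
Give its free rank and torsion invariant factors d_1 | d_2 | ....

rank_ℚ(R)=2; free=2−2=0
SNF(R) diag = [2, 2] → torsion [2, 2]

Answer: M ≅ ℤ/2 ⊕ ℤ/2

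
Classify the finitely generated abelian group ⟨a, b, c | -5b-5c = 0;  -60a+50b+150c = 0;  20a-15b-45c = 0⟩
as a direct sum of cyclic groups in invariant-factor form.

Answer: M ≅ ℤ/5 ⊕ ℤ/10 ⊕ ℤ/20

Derivation:
rank_ℚ(R)=3; free=3−3=0
SNF(R) diag = [5, 10, 20] → torsion [5, 10, 20]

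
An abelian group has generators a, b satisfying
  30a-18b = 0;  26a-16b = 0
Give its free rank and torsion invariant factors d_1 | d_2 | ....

Answer: M ≅ ℤ/2 ⊕ ℤ/6

Derivation:
rank_ℚ(R)=2; free=2−2=0
SNF(R) diag = [2, 6] → torsion [2, 6]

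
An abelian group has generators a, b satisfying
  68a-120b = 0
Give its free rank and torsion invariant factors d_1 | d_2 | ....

rank_ℚ(R)=1; free=2−1=1
SNF(R) diag = [4] → torsion [4]

Answer: M ≅ ℤ^1 ⊕ ℤ/4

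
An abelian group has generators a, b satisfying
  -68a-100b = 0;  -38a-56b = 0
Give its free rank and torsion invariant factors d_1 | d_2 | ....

Answer: M ≅ ℤ/2 ⊕ ℤ/4

Derivation:
rank_ℚ(R)=2; free=2−2=0
SNF(R) diag = [2, 4] → torsion [2, 4]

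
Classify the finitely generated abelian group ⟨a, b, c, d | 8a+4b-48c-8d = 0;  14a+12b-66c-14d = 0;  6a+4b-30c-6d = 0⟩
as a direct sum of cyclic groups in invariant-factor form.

rank_ℚ(R)=3; free=4−3=1
SNF(R) diag = [2, 4, 12] → torsion [2, 4, 12]

Answer: M ≅ ℤ^1 ⊕ ℤ/2 ⊕ ℤ/4 ⊕ ℤ/12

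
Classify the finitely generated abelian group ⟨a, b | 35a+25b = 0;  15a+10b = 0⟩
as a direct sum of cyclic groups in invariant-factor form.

rank_ℚ(R)=2; free=2−2=0
SNF(R) diag = [5, 5] → torsion [5, 5]

Answer: M ≅ ℤ/5 ⊕ ℤ/5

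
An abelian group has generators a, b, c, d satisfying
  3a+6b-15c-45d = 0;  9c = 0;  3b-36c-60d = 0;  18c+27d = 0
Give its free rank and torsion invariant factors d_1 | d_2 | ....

Answer: M ≅ ℤ/3 ⊕ ℤ/3 ⊕ ℤ/9 ⊕ ℤ/27

Derivation:
rank_ℚ(R)=4; free=4−4=0
SNF(R) diag = [3, 3, 9, 27] → torsion [3, 3, 9, 27]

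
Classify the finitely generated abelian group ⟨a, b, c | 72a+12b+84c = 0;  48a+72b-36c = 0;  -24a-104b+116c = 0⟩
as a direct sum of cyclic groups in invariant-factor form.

Answer: M ≅ ℤ/4 ⊕ ℤ/12 ⊕ ℤ/24

Derivation:
rank_ℚ(R)=3; free=3−3=0
SNF(R) diag = [4, 12, 24] → torsion [4, 12, 24]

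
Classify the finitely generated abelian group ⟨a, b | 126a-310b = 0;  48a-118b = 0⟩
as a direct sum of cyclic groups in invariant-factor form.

Answer: M ≅ ℤ/2 ⊕ ℤ/6

Derivation:
rank_ℚ(R)=2; free=2−2=0
SNF(R) diag = [2, 6] → torsion [2, 6]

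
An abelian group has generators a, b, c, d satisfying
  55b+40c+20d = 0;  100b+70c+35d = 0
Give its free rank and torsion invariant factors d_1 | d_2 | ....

rank_ℚ(R)=2; free=4−2=2
SNF(R) diag = [5, 15] → torsion [5, 15]

Answer: M ≅ ℤ^2 ⊕ ℤ/5 ⊕ ℤ/15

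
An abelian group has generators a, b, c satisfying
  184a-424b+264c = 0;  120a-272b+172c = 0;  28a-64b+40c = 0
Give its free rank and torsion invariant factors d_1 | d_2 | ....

rank_ℚ(R)=3; free=3−3=0
SNF(R) diag = [4, 4, 8] → torsion [4, 4, 8]

Answer: M ≅ ℤ/4 ⊕ ℤ/4 ⊕ ℤ/8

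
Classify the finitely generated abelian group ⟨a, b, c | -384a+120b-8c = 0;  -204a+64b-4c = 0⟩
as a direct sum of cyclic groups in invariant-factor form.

Answer: M ≅ ℤ^1 ⊕ ℤ/4 ⊕ ℤ/8

Derivation:
rank_ℚ(R)=2; free=3−2=1
SNF(R) diag = [4, 8] → torsion [4, 8]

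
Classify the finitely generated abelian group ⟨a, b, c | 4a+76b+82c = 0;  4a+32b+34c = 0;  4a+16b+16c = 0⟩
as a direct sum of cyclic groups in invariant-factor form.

Answer: M ≅ ℤ/2 ⊕ ℤ/4 ⊕ ℤ/12

Derivation:
rank_ℚ(R)=3; free=3−3=0
SNF(R) diag = [2, 4, 12] → torsion [2, 4, 12]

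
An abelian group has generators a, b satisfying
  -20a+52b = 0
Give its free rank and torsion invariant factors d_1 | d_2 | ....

Answer: M ≅ ℤ^1 ⊕ ℤ/4

Derivation:
rank_ℚ(R)=1; free=2−1=1
SNF(R) diag = [4] → torsion [4]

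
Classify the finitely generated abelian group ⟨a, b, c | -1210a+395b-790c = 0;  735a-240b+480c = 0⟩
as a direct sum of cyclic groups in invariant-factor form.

Answer: M ≅ ℤ^1 ⊕ ℤ/5 ⊕ ℤ/15

Derivation:
rank_ℚ(R)=2; free=3−2=1
SNF(R) diag = [5, 15] → torsion [5, 15]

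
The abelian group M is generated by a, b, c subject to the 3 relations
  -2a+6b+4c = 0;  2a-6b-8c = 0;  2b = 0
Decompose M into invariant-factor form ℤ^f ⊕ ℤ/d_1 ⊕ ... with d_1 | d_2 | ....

rank_ℚ(R)=3; free=3−3=0
SNF(R) diag = [2, 2, 4] → torsion [2, 2, 4]

Answer: M ≅ ℤ/2 ⊕ ℤ/2 ⊕ ℤ/4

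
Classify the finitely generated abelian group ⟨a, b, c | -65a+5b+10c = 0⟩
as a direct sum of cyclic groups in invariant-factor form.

Answer: M ≅ ℤ^2 ⊕ ℤ/5

Derivation:
rank_ℚ(R)=1; free=3−1=2
SNF(R) diag = [5] → torsion [5]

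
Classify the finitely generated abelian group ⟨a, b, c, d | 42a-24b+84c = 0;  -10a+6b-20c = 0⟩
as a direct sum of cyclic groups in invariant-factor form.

rank_ℚ(R)=2; free=4−2=2
SNF(R) diag = [2, 6] → torsion [2, 6]

Answer: M ≅ ℤ^2 ⊕ ℤ/2 ⊕ ℤ/6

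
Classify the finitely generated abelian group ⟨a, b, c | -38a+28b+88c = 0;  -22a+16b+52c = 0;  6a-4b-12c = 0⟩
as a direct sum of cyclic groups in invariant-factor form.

Answer: M ≅ ℤ/2 ⊕ ℤ/4 ⊕ ℤ/4

Derivation:
rank_ℚ(R)=3; free=3−3=0
SNF(R) diag = [2, 4, 4] → torsion [2, 4, 4]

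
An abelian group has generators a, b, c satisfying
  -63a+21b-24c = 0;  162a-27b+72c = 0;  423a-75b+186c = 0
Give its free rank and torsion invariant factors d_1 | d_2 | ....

Answer: M ≅ ℤ/3 ⊕ ℤ/9 ⊕ ℤ/18

Derivation:
rank_ℚ(R)=3; free=3−3=0
SNF(R) diag = [3, 9, 18] → torsion [3, 9, 18]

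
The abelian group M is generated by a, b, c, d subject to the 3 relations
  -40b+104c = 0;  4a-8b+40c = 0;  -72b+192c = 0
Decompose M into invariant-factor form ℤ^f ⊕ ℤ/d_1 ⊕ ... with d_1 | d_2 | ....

Answer: M ≅ ℤ^1 ⊕ ℤ/4 ⊕ ℤ/8 ⊕ ℤ/24

Derivation:
rank_ℚ(R)=3; free=4−3=1
SNF(R) diag = [4, 8, 24] → torsion [4, 8, 24]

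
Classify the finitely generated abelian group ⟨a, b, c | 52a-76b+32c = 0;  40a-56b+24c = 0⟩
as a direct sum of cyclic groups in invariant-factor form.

rank_ℚ(R)=2; free=3−2=1
SNF(R) diag = [4, 8] → torsion [4, 8]

Answer: M ≅ ℤ^1 ⊕ ℤ/4 ⊕ ℤ/8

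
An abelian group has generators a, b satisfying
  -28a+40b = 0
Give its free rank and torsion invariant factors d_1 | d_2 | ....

rank_ℚ(R)=1; free=2−1=1
SNF(R) diag = [4] → torsion [4]

Answer: M ≅ ℤ^1 ⊕ ℤ/4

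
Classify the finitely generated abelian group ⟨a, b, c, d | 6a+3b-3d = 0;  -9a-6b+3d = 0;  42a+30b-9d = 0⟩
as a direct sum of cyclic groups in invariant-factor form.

rank_ℚ(R)=3; free=4−3=1
SNF(R) diag = [3, 3, 3] → torsion [3, 3, 3]

Answer: M ≅ ℤ^1 ⊕ ℤ/3 ⊕ ℤ/3 ⊕ ℤ/3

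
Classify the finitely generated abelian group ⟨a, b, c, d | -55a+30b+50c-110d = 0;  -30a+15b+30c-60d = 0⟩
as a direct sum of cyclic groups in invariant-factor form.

Answer: M ≅ ℤ^2 ⊕ ℤ/5 ⊕ ℤ/15

Derivation:
rank_ℚ(R)=2; free=4−2=2
SNF(R) diag = [5, 15] → torsion [5, 15]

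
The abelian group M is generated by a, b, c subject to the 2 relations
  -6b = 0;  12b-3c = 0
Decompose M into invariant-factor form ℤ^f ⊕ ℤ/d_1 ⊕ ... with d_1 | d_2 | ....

Answer: M ≅ ℤ^1 ⊕ ℤ/3 ⊕ ℤ/6

Derivation:
rank_ℚ(R)=2; free=3−2=1
SNF(R) diag = [3, 6] → torsion [3, 6]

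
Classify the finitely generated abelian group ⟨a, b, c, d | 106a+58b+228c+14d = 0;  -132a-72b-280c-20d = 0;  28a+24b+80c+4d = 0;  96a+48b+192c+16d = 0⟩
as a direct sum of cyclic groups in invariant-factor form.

Answer: M ≅ ℤ/2 ⊕ ℤ/4 ⊕ ℤ/8 ⊕ ℤ/16

Derivation:
rank_ℚ(R)=4; free=4−4=0
SNF(R) diag = [2, 4, 8, 16] → torsion [2, 4, 8, 16]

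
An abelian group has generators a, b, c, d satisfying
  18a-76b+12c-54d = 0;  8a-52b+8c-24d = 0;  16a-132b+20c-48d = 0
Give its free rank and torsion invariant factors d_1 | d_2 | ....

rank_ℚ(R)=3; free=4−3=1
SNF(R) diag = [2, 4, 4] → torsion [2, 4, 4]

Answer: M ≅ ℤ^1 ⊕ ℤ/2 ⊕ ℤ/4 ⊕ ℤ/4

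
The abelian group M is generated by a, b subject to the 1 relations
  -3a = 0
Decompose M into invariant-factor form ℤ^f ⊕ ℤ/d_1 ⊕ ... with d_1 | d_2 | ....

rank_ℚ(R)=1; free=2−1=1
SNF(R) diag = [3] → torsion [3]

Answer: M ≅ ℤ^1 ⊕ ℤ/3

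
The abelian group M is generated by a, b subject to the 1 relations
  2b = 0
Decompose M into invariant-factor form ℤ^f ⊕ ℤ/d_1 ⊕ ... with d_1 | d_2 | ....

Answer: M ≅ ℤ^1 ⊕ ℤ/2

Derivation:
rank_ℚ(R)=1; free=2−1=1
SNF(R) diag = [2] → torsion [2]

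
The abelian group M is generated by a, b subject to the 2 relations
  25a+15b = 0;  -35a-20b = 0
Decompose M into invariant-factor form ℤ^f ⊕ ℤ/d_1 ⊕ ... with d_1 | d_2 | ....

Answer: M ≅ ℤ/5 ⊕ ℤ/5

Derivation:
rank_ℚ(R)=2; free=2−2=0
SNF(R) diag = [5, 5] → torsion [5, 5]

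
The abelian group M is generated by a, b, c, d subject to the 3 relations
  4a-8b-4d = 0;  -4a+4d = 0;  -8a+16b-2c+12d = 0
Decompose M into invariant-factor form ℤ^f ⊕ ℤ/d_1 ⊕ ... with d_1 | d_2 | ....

Answer: M ≅ ℤ^1 ⊕ ℤ/2 ⊕ ℤ/4 ⊕ ℤ/8

Derivation:
rank_ℚ(R)=3; free=4−3=1
SNF(R) diag = [2, 4, 8] → torsion [2, 4, 8]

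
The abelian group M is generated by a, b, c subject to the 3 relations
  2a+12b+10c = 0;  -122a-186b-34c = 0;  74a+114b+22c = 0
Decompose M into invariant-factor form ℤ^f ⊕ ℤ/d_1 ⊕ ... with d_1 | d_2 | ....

rank_ℚ(R)=3; free=3−3=0
SNF(R) diag = [2, 6, 12] → torsion [2, 6, 12]

Answer: M ≅ ℤ/2 ⊕ ℤ/6 ⊕ ℤ/12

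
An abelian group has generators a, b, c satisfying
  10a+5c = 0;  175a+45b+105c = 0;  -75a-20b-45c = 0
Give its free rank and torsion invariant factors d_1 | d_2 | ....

rank_ℚ(R)=3; free=3−3=0
SNF(R) diag = [5, 5, 5] → torsion [5, 5, 5]

Answer: M ≅ ℤ/5 ⊕ ℤ/5 ⊕ ℤ/5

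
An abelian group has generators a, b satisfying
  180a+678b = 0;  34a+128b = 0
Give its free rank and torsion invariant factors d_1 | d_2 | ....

rank_ℚ(R)=2; free=2−2=0
SNF(R) diag = [2, 6] → torsion [2, 6]

Answer: M ≅ ℤ/2 ⊕ ℤ/6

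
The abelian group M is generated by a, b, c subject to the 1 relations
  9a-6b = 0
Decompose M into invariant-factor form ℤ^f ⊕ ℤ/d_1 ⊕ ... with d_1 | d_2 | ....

rank_ℚ(R)=1; free=3−1=2
SNF(R) diag = [3] → torsion [3]

Answer: M ≅ ℤ^2 ⊕ ℤ/3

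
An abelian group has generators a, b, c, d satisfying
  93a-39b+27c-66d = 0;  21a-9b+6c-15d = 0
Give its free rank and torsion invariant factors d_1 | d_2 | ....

Answer: M ≅ ℤ^2 ⊕ ℤ/3 ⊕ ℤ/3

Derivation:
rank_ℚ(R)=2; free=4−2=2
SNF(R) diag = [3, 3] → torsion [3, 3]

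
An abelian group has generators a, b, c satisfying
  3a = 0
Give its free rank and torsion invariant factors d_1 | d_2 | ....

rank_ℚ(R)=1; free=3−1=2
SNF(R) diag = [3] → torsion [3]

Answer: M ≅ ℤ^2 ⊕ ℤ/3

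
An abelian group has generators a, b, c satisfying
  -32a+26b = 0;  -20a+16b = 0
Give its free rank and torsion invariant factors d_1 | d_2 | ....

rank_ℚ(R)=2; free=3−2=1
SNF(R) diag = [2, 4] → torsion [2, 4]

Answer: M ≅ ℤ^1 ⊕ ℤ/2 ⊕ ℤ/4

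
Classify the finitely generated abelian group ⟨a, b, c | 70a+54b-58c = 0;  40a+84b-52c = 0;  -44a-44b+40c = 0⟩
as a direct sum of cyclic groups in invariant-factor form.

Answer: M ≅ ℤ/2 ⊕ ℤ/4 ⊕ ℤ/12

Derivation:
rank_ℚ(R)=3; free=3−3=0
SNF(R) diag = [2, 4, 12] → torsion [2, 4, 12]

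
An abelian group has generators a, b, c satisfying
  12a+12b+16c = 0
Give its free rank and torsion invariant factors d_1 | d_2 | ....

rank_ℚ(R)=1; free=3−1=2
SNF(R) diag = [4] → torsion [4]

Answer: M ≅ ℤ^2 ⊕ ℤ/4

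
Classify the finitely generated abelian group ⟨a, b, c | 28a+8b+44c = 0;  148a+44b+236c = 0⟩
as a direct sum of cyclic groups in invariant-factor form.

rank_ℚ(R)=2; free=3−2=1
SNF(R) diag = [4, 12] → torsion [4, 12]

Answer: M ≅ ℤ^1 ⊕ ℤ/4 ⊕ ℤ/12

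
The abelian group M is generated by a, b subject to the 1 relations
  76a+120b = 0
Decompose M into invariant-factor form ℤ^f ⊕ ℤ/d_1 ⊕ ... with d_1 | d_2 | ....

Answer: M ≅ ℤ^1 ⊕ ℤ/4

Derivation:
rank_ℚ(R)=1; free=2−1=1
SNF(R) diag = [4] → torsion [4]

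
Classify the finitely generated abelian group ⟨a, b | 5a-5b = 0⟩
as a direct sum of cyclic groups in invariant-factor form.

Answer: M ≅ ℤ^1 ⊕ ℤ/5

Derivation:
rank_ℚ(R)=1; free=2−1=1
SNF(R) diag = [5] → torsion [5]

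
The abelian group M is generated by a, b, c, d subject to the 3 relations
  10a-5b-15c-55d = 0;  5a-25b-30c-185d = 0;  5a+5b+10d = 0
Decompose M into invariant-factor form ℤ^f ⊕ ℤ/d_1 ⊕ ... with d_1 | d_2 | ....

rank_ℚ(R)=3; free=4−3=1
SNF(R) diag = [5, 15, 45] → torsion [5, 15, 45]

Answer: M ≅ ℤ^1 ⊕ ℤ/5 ⊕ ℤ/15 ⊕ ℤ/45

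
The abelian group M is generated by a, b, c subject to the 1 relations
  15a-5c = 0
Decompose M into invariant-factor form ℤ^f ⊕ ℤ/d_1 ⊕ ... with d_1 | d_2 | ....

Answer: M ≅ ℤ^2 ⊕ ℤ/5

Derivation:
rank_ℚ(R)=1; free=3−1=2
SNF(R) diag = [5] → torsion [5]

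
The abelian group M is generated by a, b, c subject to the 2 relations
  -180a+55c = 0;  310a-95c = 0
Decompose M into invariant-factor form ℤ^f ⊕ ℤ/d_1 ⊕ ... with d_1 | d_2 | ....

rank_ℚ(R)=2; free=3−2=1
SNF(R) diag = [5, 10] → torsion [5, 10]

Answer: M ≅ ℤ^1 ⊕ ℤ/5 ⊕ ℤ/10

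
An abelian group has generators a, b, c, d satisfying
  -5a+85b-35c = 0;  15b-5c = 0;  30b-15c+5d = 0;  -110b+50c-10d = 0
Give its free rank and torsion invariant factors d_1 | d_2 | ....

Answer: M ≅ ℤ/5 ⊕ ℤ/5 ⊕ ℤ/5 ⊕ ℤ/10

Derivation:
rank_ℚ(R)=4; free=4−4=0
SNF(R) diag = [5, 5, 5, 10] → torsion [5, 5, 5, 10]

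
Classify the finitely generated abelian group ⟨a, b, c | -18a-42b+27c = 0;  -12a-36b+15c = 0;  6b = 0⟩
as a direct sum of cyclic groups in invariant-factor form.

rank_ℚ(R)=3; free=3−3=0
SNF(R) diag = [3, 6, 18] → torsion [3, 6, 18]

Answer: M ≅ ℤ/3 ⊕ ℤ/6 ⊕ ℤ/18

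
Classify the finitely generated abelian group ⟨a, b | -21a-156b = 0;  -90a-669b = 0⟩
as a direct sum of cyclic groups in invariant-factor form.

Answer: M ≅ ℤ/3 ⊕ ℤ/3

Derivation:
rank_ℚ(R)=2; free=2−2=0
SNF(R) diag = [3, 3] → torsion [3, 3]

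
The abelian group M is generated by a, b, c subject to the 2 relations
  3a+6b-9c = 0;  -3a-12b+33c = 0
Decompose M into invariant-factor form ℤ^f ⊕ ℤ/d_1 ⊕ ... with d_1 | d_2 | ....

rank_ℚ(R)=2; free=3−2=1
SNF(R) diag = [3, 6] → torsion [3, 6]

Answer: M ≅ ℤ^1 ⊕ ℤ/3 ⊕ ℤ/6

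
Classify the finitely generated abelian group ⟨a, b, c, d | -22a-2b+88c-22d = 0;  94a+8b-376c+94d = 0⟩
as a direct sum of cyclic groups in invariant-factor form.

rank_ℚ(R)=2; free=4−2=2
SNF(R) diag = [2, 6] → torsion [2, 6]

Answer: M ≅ ℤ^2 ⊕ ℤ/2 ⊕ ℤ/6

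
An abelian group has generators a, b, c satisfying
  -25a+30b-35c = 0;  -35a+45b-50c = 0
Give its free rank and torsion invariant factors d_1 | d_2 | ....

Answer: M ≅ ℤ^1 ⊕ ℤ/5 ⊕ ℤ/5

Derivation:
rank_ℚ(R)=2; free=3−2=1
SNF(R) diag = [5, 5] → torsion [5, 5]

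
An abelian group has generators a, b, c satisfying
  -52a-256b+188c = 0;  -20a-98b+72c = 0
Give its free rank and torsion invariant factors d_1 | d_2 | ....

rank_ℚ(R)=2; free=3−2=1
SNF(R) diag = [2, 4] → torsion [2, 4]

Answer: M ≅ ℤ^1 ⊕ ℤ/2 ⊕ ℤ/4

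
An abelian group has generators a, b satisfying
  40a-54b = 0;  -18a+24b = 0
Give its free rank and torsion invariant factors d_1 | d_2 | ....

rank_ℚ(R)=2; free=2−2=0
SNF(R) diag = [2, 6] → torsion [2, 6]

Answer: M ≅ ℤ/2 ⊕ ℤ/6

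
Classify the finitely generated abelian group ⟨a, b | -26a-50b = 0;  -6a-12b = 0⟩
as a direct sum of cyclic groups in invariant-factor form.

rank_ℚ(R)=2; free=2−2=0
SNF(R) diag = [2, 6] → torsion [2, 6]

Answer: M ≅ ℤ/2 ⊕ ℤ/6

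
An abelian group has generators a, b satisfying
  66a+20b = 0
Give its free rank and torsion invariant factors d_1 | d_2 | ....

Answer: M ≅ ℤ^1 ⊕ ℤ/2

Derivation:
rank_ℚ(R)=1; free=2−1=1
SNF(R) diag = [2] → torsion [2]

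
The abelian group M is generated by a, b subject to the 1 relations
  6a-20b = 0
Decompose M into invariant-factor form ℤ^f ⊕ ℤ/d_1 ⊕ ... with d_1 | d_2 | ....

Answer: M ≅ ℤ^1 ⊕ ℤ/2

Derivation:
rank_ℚ(R)=1; free=2−1=1
SNF(R) diag = [2] → torsion [2]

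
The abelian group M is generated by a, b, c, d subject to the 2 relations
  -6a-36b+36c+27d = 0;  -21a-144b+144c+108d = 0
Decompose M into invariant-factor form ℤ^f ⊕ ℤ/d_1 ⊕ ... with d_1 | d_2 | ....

rank_ℚ(R)=2; free=4−2=2
SNF(R) diag = [3, 9] → torsion [3, 9]

Answer: M ≅ ℤ^2 ⊕ ℤ/3 ⊕ ℤ/9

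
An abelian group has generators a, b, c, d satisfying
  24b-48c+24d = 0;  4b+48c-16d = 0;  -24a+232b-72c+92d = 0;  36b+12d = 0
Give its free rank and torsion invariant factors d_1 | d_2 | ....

Answer: M ≅ ℤ/4 ⊕ ℤ/12 ⊕ ℤ/24 ⊕ ℤ/48

Derivation:
rank_ℚ(R)=4; free=4−4=0
SNF(R) diag = [4, 12, 24, 48] → torsion [4, 12, 24, 48]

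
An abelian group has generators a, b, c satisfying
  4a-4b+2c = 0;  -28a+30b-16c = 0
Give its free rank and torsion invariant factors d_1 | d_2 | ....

Answer: M ≅ ℤ^1 ⊕ ℤ/2 ⊕ ℤ/2

Derivation:
rank_ℚ(R)=2; free=3−2=1
SNF(R) diag = [2, 2] → torsion [2, 2]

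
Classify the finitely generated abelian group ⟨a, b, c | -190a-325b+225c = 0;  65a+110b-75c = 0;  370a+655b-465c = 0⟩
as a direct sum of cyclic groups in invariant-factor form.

Answer: M ≅ ℤ/5 ⊕ ℤ/15 ⊕ ℤ/30

Derivation:
rank_ℚ(R)=3; free=3−3=0
SNF(R) diag = [5, 15, 30] → torsion [5, 15, 30]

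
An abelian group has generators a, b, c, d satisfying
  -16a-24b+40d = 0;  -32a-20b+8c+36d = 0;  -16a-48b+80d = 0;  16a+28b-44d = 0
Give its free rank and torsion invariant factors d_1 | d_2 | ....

Answer: M ≅ ℤ/4 ⊕ ℤ/8 ⊕ ℤ/16 ⊕ ℤ/16

Derivation:
rank_ℚ(R)=4; free=4−4=0
SNF(R) diag = [4, 8, 16, 16] → torsion [4, 8, 16, 16]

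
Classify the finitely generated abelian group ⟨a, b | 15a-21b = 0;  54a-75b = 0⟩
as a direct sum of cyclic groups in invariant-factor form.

Answer: M ≅ ℤ/3 ⊕ ℤ/3

Derivation:
rank_ℚ(R)=2; free=2−2=0
SNF(R) diag = [3, 3] → torsion [3, 3]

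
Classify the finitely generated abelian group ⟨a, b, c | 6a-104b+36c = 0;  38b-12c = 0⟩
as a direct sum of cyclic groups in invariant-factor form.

rank_ℚ(R)=2; free=3−2=1
SNF(R) diag = [2, 6] → torsion [2, 6]

Answer: M ≅ ℤ^1 ⊕ ℤ/2 ⊕ ℤ/6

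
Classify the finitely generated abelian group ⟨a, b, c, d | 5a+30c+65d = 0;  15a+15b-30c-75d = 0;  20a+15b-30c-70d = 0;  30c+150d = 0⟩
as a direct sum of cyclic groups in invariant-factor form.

Answer: M ≅ ℤ/5 ⊕ ℤ/15 ⊕ ℤ/30 ⊕ ℤ/90

Derivation:
rank_ℚ(R)=4; free=4−4=0
SNF(R) diag = [5, 15, 30, 90] → torsion [5, 15, 30, 90]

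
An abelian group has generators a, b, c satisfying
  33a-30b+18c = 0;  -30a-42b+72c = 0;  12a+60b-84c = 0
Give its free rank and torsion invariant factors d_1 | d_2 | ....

rank_ℚ(R)=3; free=3−3=0
SNF(R) diag = [3, 6, 12] → torsion [3, 6, 12]

Answer: M ≅ ℤ/3 ⊕ ℤ/6 ⊕ ℤ/12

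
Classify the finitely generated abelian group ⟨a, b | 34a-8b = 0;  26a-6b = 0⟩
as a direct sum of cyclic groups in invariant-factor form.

rank_ℚ(R)=2; free=2−2=0
SNF(R) diag = [2, 2] → torsion [2, 2]

Answer: M ≅ ℤ/2 ⊕ ℤ/2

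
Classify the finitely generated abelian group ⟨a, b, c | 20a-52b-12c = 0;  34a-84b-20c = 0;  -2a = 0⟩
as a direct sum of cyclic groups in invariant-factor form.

rank_ℚ(R)=3; free=3−3=0
SNF(R) diag = [2, 4, 8] → torsion [2, 4, 8]

Answer: M ≅ ℤ/2 ⊕ ℤ/4 ⊕ ℤ/8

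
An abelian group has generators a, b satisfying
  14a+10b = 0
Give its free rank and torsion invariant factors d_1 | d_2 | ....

Answer: M ≅ ℤ^1 ⊕ ℤ/2

Derivation:
rank_ℚ(R)=1; free=2−1=1
SNF(R) diag = [2] → torsion [2]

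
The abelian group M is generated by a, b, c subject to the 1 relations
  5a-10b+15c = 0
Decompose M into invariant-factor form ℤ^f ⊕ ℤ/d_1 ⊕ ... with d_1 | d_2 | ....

Answer: M ≅ ℤ^2 ⊕ ℤ/5

Derivation:
rank_ℚ(R)=1; free=3−1=2
SNF(R) diag = [5] → torsion [5]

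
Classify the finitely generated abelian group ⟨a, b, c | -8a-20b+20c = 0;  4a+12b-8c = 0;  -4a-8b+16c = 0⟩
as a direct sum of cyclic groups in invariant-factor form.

Answer: M ≅ ℤ/4 ⊕ ℤ/4 ⊕ ℤ/4

Derivation:
rank_ℚ(R)=3; free=3−3=0
SNF(R) diag = [4, 4, 4] → torsion [4, 4, 4]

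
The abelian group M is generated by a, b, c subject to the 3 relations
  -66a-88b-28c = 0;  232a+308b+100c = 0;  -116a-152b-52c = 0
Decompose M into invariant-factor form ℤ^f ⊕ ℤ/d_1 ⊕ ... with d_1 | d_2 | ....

Answer: M ≅ ℤ/2 ⊕ ℤ/4 ⊕ ℤ/4

Derivation:
rank_ℚ(R)=3; free=3−3=0
SNF(R) diag = [2, 4, 4] → torsion [2, 4, 4]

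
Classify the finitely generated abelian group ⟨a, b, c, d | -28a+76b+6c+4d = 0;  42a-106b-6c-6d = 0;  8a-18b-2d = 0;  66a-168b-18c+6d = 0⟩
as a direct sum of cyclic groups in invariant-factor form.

Answer: M ≅ ℤ/2 ⊕ ℤ/2 ⊕ ℤ/6 ⊕ ℤ/18

Derivation:
rank_ℚ(R)=4; free=4−4=0
SNF(R) diag = [2, 2, 6, 18] → torsion [2, 2, 6, 18]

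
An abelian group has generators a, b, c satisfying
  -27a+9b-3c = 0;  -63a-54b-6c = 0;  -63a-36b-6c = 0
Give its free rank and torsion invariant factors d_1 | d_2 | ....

Answer: M ≅ ℤ/3 ⊕ ℤ/9 ⊕ ℤ/18

Derivation:
rank_ℚ(R)=3; free=3−3=0
SNF(R) diag = [3, 9, 18] → torsion [3, 9, 18]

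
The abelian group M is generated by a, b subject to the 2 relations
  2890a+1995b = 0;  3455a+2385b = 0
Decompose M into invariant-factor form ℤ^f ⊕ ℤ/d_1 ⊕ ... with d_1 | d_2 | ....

rank_ℚ(R)=2; free=2−2=0
SNF(R) diag = [5, 15] → torsion [5, 15]

Answer: M ≅ ℤ/5 ⊕ ℤ/15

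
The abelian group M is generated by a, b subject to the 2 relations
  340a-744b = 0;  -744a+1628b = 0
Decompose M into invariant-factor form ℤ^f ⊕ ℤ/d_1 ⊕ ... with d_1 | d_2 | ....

Answer: M ≅ ℤ/4 ⊕ ℤ/4

Derivation:
rank_ℚ(R)=2; free=2−2=0
SNF(R) diag = [4, 4] → torsion [4, 4]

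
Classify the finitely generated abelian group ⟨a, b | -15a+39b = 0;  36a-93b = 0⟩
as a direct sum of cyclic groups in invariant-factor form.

Answer: M ≅ ℤ/3 ⊕ ℤ/3

Derivation:
rank_ℚ(R)=2; free=2−2=0
SNF(R) diag = [3, 3] → torsion [3, 3]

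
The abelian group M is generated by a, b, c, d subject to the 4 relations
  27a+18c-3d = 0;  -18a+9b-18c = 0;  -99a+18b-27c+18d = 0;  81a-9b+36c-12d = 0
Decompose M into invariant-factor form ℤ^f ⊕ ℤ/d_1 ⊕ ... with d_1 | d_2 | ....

rank_ℚ(R)=4; free=4−4=0
SNF(R) diag = [3, 9, 9, 9] → torsion [3, 9, 9, 9]

Answer: M ≅ ℤ/3 ⊕ ℤ/9 ⊕ ℤ/9 ⊕ ℤ/9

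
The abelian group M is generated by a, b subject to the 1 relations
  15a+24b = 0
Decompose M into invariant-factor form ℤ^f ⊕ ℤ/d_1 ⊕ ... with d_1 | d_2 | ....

Answer: M ≅ ℤ^1 ⊕ ℤ/3

Derivation:
rank_ℚ(R)=1; free=2−1=1
SNF(R) diag = [3] → torsion [3]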